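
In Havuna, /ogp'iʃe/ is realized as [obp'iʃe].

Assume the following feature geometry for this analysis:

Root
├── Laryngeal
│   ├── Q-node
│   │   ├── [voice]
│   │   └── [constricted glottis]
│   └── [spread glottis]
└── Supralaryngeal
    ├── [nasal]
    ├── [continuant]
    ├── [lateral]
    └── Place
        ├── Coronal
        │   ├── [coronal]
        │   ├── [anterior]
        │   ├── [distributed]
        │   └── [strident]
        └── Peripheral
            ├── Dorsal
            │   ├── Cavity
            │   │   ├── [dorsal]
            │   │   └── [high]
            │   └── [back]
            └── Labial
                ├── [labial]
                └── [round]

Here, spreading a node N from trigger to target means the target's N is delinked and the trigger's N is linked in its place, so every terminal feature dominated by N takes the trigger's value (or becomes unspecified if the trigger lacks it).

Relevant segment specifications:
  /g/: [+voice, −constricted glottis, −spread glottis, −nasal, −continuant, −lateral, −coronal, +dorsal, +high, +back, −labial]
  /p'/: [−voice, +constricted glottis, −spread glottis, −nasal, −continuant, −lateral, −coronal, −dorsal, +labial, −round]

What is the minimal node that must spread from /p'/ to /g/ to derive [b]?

Peripheral

/g/ and [b] differ in [labial], [round], [dorsal], [high], [back]; every other specified feature is identical.
In this geometry the lowest node dominating all of them is Peripheral: every daughter of Peripheral dominates only a proper subset, so no lower node suffices.
If Peripheral spreads, every terminal under it takes /p'/'s value, producing [b] as observed.
[constricted glottis], [voice] stay as in /g/ although /p'/ differs there, so no node dominating them spread; among the remaining candidates Peripheral is the lowest that derives the output.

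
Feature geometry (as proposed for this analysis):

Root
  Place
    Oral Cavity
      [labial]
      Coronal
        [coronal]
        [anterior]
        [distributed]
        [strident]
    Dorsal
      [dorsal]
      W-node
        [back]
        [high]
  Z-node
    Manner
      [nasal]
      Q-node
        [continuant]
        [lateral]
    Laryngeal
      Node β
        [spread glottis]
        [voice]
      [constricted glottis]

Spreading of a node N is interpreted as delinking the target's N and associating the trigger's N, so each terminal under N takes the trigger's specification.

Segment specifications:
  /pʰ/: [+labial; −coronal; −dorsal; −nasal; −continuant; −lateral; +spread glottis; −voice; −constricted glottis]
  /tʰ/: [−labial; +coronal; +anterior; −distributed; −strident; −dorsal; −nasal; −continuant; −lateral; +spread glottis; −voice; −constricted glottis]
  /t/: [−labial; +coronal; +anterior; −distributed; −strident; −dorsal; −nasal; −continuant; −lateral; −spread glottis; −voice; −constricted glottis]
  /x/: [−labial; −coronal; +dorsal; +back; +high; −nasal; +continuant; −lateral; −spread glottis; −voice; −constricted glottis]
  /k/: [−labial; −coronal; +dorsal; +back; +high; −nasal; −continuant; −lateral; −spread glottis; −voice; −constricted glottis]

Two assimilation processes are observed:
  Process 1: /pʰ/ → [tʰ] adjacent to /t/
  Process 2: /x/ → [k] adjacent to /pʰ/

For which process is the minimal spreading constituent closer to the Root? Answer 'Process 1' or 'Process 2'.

Process 1: the features that change are [labial], [coronal], [anterior], [distributed], [strident]; the minimal node is Oral Cavity (depth 2).
Process 2: the feature that changes is [continuant]; the minimal node is [continuant] (depth 4).
Depth 2 < depth 4; Process 1 involves the structurally higher constituent Oral Cavity.

Process 1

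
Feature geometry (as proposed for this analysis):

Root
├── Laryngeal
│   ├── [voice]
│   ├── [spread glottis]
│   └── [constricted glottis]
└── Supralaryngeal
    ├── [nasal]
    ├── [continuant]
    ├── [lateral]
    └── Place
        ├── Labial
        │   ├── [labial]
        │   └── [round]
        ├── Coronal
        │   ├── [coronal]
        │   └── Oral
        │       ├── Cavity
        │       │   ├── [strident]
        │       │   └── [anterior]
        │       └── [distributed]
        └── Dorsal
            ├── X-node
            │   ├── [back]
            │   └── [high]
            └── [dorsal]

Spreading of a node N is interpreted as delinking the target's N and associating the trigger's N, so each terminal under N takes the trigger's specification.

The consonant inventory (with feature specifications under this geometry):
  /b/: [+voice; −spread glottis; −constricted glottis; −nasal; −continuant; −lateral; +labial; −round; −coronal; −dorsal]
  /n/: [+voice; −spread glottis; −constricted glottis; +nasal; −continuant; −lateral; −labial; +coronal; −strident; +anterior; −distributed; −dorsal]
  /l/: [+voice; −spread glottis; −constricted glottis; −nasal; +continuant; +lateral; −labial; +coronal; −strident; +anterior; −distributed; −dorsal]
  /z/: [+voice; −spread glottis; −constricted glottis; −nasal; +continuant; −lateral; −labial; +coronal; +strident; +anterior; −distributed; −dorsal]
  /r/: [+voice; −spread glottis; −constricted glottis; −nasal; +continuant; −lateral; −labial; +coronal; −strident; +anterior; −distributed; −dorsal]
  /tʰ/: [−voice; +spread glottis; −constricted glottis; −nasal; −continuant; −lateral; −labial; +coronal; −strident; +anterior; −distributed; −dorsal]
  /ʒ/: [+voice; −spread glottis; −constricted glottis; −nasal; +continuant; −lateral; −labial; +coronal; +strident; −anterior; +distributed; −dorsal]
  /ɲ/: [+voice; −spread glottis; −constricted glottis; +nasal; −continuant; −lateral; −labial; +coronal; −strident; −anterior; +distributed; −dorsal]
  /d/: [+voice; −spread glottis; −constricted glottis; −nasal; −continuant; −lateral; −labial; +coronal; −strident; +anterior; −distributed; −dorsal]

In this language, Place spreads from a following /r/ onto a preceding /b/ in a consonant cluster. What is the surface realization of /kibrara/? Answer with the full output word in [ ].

Terminals under Place in this geometry: [labial], [round], [coronal], [strident], [anterior], [distributed], [back], [high], [dorsal].
The target acquires /r/'s values for everything under Place — [−labial], [+coronal], [−strident], [+anterior], [−distributed], [−dorsal] — while keeping its own [voice], [spread glottis], [constricted glottis], ….
This feature bundle is that of [d], so /kibrara/ surfaces as [kidrara].

[kidrara]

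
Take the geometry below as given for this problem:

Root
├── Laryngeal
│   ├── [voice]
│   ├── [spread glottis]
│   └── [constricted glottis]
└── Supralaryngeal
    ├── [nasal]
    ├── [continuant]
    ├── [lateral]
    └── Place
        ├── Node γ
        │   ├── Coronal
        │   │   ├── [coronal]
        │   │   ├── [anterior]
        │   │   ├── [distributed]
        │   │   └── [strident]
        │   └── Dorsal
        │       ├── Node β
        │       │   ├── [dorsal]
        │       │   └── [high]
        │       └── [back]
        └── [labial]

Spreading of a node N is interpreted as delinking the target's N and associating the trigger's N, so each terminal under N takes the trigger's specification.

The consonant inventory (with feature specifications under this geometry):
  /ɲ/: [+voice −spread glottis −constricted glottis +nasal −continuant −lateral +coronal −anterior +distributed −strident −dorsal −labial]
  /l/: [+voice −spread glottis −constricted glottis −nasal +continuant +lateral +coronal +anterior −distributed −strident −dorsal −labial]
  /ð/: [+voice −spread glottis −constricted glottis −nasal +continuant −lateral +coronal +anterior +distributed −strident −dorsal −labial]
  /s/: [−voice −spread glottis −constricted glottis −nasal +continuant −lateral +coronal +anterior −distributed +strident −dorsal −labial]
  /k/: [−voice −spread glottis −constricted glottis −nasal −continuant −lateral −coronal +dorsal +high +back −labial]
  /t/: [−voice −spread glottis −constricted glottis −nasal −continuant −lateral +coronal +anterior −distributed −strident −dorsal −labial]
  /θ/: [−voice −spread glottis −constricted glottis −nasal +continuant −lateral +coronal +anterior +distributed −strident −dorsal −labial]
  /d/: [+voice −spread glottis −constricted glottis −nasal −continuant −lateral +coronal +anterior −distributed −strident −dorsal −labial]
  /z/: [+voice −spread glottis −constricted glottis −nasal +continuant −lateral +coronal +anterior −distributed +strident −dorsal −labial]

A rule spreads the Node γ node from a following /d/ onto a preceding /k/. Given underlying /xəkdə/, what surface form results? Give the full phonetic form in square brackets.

[xətdə]

Terminals under Node γ in this geometry: [coronal], [anterior], [distributed], [strident], [dorsal], [high], [back].
Spreading Node γ from /d/ onto /k/ replaces those values with /d/'s: [+coronal], [+anterior], [−distributed], [−strident], [−dorsal]. Features outside Node γ ([voice], [spread glottis], [constricted glottis], …) stay as in /k/.
This feature bundle is that of [t], so /xəkdə/ surfaces as [xətdə].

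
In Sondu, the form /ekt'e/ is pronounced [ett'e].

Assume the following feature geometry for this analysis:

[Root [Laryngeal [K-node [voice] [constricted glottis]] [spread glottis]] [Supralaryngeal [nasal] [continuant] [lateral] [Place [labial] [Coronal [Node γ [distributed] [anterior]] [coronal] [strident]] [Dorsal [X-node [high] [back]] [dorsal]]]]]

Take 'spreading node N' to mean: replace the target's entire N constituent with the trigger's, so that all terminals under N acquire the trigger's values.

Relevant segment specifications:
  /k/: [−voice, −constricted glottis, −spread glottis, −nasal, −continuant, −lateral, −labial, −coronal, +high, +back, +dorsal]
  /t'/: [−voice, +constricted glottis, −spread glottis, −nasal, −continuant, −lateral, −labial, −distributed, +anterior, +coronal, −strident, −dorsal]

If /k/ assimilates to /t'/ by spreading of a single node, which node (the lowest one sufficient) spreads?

Comparing /k/ with its surface form [t], the features that change are [coronal], [anterior], [distributed], [strident], [dorsal], [high], [back].
The smallest constituent containing every changed terminal is Place — each of its daughters lacks at least one of the affected features.
Delinking /k/'s Place and associating /t'/'s Place gives precisely the feature bundle of [t].
[constricted glottis] stays as in /k/ although /t'/ differs there, so no node dominating it spread; among the remaining candidates Place is the lowest that derives the output.

Place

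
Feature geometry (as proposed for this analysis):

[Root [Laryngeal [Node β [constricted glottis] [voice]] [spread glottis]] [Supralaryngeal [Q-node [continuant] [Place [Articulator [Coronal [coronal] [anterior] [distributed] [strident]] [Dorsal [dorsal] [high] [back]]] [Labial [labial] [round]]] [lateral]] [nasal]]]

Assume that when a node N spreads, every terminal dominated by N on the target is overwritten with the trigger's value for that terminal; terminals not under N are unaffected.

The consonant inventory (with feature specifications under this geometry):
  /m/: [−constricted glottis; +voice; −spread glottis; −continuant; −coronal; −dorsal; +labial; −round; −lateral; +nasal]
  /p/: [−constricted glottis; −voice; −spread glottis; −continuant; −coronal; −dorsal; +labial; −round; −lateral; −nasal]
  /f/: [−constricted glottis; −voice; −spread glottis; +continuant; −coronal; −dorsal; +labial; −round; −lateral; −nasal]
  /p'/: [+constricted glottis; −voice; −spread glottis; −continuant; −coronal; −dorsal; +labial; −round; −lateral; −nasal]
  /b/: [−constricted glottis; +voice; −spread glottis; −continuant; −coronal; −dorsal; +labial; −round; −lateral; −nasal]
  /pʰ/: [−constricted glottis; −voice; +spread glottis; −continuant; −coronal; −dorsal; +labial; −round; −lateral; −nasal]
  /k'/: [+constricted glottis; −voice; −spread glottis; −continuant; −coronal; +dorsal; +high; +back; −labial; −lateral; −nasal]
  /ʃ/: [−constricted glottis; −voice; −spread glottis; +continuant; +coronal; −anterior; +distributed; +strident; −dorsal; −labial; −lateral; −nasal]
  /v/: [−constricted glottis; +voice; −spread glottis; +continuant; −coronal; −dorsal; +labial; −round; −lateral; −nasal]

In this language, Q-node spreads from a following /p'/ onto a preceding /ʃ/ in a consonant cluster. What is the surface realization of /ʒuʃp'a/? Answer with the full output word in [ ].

[ʒupp'a]

Terminals under Q-node in this geometry: [continuant], [coronal], [anterior], [distributed], [strident], [dorsal], [high], [back], [labial], [round], [lateral].
The target acquires /p'/'s values for everything under Q-node — [−continuant], [−coronal], [−dorsal], [+labial], [−round], [−lateral] — while keeping its own [constricted glottis], [voice], [spread glottis], ….
This feature bundle is that of [p], so /ʒuʃp'a/ surfaces as [ʒupp'a].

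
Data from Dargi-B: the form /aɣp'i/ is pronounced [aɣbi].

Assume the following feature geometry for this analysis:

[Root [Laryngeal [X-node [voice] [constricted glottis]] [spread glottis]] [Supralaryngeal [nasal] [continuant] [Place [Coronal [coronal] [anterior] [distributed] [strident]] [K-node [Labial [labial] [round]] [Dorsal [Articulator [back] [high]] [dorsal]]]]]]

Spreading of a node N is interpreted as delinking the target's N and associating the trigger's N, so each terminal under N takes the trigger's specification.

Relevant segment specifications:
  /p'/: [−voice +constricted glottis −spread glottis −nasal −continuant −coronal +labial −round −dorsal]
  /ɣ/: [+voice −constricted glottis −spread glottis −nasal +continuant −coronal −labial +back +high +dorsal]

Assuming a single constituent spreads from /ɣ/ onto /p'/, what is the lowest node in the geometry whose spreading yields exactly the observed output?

X-node

Comparing /p'/ with its surface form [b], the features that change are [voice], [constricted glottis].
The smallest constituent containing every changed terminal is X-node — each of its daughters lacks at least one of the affected features.
Delinking /p'/'s X-node and associating /ɣ/'s X-node gives precisely the feature bundle of [b].
[labial], [continuant] stay as in /p'/ although /ɣ/ differs there, so no node dominating them spread; among the remaining candidates X-node is the lowest that derives the output.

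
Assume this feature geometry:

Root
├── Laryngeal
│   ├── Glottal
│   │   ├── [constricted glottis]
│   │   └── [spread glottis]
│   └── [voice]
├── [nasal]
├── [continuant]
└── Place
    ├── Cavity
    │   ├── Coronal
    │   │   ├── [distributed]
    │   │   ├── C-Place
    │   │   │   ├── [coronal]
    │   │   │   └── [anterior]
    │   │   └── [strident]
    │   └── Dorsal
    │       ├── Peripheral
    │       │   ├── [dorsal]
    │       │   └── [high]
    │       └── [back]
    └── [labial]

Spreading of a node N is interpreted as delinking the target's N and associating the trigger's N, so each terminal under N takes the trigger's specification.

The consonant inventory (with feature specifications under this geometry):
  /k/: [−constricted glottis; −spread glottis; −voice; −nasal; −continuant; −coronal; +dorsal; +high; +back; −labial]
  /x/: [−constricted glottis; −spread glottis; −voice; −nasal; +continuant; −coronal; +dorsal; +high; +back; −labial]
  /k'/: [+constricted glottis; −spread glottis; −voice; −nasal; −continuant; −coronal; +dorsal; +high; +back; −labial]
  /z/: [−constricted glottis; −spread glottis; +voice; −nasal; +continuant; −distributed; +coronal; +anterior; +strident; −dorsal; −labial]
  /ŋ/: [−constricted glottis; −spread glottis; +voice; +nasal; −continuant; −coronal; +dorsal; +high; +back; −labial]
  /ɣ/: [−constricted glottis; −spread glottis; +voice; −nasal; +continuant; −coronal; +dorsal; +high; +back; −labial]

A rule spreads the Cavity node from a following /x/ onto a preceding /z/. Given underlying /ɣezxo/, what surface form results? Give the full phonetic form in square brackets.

[ɣeɣxo]

Cavity immediately or transitively dominates [distributed], [coronal], [anterior], [strident], [dorsal], [high], [back].
The target acquires /x/'s values for everything under Cavity — [−coronal], [+dorsal], [+high], [+back] — while keeping its own [constricted glottis], [spread glottis], [voice], ….
Among the inventory, only /ɣ/ has exactly this specification, giving the surface form [ɣeɣxo].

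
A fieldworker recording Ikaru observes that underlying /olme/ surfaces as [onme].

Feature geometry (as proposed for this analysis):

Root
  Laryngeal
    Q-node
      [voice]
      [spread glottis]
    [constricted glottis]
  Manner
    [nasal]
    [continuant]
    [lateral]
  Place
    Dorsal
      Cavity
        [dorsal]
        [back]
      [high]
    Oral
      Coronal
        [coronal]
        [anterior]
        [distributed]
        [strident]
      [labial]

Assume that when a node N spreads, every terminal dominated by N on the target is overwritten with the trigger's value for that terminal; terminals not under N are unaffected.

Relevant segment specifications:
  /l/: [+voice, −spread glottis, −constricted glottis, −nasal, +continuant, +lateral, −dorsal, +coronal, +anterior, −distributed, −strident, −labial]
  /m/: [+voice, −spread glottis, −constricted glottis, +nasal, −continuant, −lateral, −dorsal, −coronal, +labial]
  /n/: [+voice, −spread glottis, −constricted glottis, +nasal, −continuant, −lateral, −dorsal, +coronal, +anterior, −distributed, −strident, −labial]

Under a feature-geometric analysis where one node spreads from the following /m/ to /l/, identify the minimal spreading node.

Manner

/l/ and [n] differ in [nasal], [continuant], [lateral]; every other specified feature is identical.
These terminals are all dominated by Manner, and no proper subconstituent of Manner covers them all; Manner is their lowest common ancestor.
Spreading Manner from /m/ overwrites each of those terminals with /m/'s values, yielding exactly [n].
Since [coronal], [labial] are preserved even though /m/ disagrees there, no node above Manner spread.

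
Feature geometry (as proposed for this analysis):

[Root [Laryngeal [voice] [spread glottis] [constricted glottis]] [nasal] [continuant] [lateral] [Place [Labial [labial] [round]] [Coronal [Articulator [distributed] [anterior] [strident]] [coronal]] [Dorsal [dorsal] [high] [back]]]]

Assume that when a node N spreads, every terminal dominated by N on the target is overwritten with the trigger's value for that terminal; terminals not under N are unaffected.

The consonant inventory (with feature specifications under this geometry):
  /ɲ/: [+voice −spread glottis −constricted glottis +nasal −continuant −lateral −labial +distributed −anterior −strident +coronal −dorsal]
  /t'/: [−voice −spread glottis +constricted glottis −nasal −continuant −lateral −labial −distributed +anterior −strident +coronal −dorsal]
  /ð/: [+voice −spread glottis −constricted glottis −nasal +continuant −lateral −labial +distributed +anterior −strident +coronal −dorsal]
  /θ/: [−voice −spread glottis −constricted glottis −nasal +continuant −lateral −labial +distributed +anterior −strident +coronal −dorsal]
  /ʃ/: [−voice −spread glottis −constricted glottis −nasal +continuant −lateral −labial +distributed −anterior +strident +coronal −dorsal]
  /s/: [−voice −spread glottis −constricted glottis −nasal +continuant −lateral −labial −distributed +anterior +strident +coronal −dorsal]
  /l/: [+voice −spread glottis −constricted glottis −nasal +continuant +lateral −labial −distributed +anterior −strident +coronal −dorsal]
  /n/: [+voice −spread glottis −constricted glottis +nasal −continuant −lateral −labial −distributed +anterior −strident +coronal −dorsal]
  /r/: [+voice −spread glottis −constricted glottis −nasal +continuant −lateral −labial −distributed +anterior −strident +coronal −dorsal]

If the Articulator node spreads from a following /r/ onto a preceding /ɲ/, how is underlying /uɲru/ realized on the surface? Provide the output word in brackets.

[unru]

Terminals under Articulator in this geometry: [distributed], [anterior], [strident].
After delinking /ɲ/'s Articulator and linking /r/'s, the affected terminals become [−distributed], [+anterior], [−strident]; [voice], [spread glottis], [constricted glottis], … (outside Articulator) are retained from /ɲ/.
Among the inventory, only /n/ has exactly this specification, giving the surface form [unru].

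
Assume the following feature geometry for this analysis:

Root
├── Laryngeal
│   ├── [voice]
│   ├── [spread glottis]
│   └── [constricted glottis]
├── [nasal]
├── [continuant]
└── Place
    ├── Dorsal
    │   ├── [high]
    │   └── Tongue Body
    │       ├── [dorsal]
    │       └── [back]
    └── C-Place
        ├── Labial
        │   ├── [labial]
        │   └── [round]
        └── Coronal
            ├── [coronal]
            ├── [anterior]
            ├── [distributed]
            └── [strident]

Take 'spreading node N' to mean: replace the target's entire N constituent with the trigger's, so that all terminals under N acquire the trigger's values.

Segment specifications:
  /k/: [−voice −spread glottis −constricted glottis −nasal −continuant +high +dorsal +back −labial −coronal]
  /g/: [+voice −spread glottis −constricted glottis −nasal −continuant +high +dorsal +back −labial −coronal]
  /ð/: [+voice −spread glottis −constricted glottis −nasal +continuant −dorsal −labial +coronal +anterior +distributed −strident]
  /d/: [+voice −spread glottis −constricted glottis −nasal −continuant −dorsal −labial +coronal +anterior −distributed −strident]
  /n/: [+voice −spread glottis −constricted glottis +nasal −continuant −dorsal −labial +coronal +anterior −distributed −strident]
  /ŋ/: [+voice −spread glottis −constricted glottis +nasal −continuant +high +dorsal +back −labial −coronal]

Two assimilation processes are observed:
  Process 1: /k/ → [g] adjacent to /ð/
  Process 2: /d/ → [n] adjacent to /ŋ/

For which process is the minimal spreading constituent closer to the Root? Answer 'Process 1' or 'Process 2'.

Process 2

Process 1: the feature that changes is [voice]; the minimal node is [voice] (depth 2).
Process 2: the feature that changes is [nasal]; the minimal node is [nasal] (depth 1).
[nasal] (depth 1) sits above [voice] (depth 2), making Process 2 the one with the higher spreading node.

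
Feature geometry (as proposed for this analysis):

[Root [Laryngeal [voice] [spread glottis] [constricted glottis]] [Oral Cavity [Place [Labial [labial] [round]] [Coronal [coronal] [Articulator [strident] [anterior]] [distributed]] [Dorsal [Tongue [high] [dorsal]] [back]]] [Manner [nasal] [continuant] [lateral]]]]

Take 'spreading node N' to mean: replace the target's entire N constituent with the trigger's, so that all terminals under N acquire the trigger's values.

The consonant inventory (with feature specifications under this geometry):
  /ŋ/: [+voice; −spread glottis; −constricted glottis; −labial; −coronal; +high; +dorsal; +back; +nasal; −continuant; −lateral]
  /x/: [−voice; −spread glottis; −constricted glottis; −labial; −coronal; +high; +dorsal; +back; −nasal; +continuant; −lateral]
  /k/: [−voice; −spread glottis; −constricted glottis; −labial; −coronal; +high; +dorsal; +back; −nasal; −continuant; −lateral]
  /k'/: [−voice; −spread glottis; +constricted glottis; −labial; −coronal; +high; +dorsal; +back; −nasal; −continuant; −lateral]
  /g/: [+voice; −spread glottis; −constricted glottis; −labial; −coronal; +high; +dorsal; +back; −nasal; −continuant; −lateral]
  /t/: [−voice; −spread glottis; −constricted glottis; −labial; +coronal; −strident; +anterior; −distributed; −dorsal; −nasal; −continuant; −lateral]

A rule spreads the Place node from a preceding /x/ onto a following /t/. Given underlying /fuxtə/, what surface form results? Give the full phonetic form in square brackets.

Place immediately or transitively dominates [labial], [round], [coronal], [strident], [anterior], [distributed], [high], [dorsal], [back].
Spreading Place from /x/ onto /t/ replaces those values with /x/'s: [−labial], [−coronal], [+high], [+dorsal], [+back]. Features outside Place ([voice], [spread glottis], [constricted glottis], …) stay as in /t/.
Among the inventory, only /k/ has exactly this specification, giving the surface form [fuxkə].

[fuxkə]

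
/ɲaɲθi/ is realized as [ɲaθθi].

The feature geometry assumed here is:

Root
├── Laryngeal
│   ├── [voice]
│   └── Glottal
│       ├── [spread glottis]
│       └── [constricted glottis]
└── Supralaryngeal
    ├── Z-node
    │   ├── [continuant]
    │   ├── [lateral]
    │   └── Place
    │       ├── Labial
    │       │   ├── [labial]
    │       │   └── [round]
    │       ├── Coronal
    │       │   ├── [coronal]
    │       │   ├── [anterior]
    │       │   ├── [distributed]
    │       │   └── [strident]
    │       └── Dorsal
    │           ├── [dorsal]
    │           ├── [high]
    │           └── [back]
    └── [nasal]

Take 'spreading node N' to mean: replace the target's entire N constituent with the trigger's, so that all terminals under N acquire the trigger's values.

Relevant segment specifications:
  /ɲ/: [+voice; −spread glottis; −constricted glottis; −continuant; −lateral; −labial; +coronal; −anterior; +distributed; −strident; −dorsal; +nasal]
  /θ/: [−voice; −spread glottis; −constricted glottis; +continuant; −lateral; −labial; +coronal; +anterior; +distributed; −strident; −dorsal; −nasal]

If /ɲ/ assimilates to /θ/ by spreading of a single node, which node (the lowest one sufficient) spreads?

Root

/ɲ/ and [θ] differ in [voice], [nasal], [continuant], [anterior]; every other specified feature is identical.
These terminals are all dominated by Root, and no proper subconstituent of Root covers them all; Root is their lowest common ancestor.
If Root spreads, every terminal under it takes /θ/'s value, producing [θ] as observed.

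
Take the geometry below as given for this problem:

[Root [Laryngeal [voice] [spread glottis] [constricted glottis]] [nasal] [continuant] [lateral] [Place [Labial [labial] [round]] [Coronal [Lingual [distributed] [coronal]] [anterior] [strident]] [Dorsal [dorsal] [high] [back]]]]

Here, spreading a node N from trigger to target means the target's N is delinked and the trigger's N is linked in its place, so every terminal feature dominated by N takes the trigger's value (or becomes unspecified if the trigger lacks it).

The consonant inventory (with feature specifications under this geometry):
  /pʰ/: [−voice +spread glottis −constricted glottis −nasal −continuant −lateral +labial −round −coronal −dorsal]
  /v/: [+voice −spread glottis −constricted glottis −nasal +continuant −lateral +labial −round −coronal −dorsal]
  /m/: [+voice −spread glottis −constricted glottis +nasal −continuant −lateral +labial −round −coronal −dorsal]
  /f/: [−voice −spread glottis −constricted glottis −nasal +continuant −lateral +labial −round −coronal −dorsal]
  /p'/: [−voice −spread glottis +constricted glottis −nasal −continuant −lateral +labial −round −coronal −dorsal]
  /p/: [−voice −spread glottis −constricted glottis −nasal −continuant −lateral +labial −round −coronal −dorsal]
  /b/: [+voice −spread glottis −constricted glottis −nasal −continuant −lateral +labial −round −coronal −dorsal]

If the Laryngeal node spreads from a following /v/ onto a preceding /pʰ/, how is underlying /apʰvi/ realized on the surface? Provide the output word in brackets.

Terminals under Laryngeal in this geometry: [voice], [spread glottis], [constricted glottis].
The target acquires /v/'s values for everything under Laryngeal — [+voice], [−spread glottis], [−constricted glottis] — while keeping its own [nasal], [continuant], [lateral], ….
The resulting bundle matches /b/ in the inventory; substituting it for /pʰ/ gives [abvi].

[abvi]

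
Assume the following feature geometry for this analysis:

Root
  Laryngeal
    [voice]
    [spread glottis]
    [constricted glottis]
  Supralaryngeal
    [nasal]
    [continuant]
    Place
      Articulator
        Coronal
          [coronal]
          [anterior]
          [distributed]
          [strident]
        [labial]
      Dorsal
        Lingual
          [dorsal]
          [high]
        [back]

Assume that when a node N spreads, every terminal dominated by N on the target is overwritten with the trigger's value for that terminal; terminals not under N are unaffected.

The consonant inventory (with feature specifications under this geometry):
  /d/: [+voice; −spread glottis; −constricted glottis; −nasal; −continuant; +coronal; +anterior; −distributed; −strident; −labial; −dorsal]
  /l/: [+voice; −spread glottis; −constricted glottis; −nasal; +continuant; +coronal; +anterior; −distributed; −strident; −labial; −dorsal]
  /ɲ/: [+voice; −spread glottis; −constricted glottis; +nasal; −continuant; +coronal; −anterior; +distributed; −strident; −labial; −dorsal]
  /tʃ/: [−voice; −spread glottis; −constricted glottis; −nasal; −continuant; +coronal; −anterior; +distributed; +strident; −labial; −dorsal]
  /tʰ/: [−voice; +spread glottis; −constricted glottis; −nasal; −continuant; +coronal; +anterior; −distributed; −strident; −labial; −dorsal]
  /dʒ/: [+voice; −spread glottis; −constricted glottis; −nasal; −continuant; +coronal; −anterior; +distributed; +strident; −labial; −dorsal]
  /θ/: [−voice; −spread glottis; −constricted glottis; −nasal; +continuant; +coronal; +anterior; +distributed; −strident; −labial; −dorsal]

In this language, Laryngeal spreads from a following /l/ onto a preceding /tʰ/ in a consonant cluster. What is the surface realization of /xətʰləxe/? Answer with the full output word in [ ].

[xədləxe]

Laryngeal immediately or transitively dominates [voice], [spread glottis], [constricted glottis].
The target acquires /l/'s values for everything under Laryngeal — [+voice], [−spread glottis], [−constricted glottis] — while keeping its own [nasal], [continuant], [coronal], ….
Among the inventory, only /d/ has exactly this specification, giving the surface form [xədləxe].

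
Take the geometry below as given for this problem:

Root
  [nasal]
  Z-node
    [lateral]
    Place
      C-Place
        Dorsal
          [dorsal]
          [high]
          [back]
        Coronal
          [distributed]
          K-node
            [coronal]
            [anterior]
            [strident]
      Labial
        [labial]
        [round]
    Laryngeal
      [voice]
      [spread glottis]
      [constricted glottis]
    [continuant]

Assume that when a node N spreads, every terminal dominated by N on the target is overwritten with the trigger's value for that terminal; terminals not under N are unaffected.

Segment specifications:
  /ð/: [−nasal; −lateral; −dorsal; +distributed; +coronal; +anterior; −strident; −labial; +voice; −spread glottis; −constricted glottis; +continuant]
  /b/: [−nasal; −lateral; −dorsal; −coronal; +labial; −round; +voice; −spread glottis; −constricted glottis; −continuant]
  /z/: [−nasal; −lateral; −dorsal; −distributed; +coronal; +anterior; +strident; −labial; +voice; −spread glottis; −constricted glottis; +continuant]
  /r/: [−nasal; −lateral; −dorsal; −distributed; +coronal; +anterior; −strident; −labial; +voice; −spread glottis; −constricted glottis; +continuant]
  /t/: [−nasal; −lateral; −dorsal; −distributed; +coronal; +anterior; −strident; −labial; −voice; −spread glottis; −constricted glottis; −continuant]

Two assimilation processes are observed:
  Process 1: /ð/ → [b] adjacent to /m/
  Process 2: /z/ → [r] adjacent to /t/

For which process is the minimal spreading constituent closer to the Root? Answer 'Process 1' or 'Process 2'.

Process 1: the features that change are [continuant], [labial], [round], [coronal], [anterior], [distributed], [strident]; the minimal node is Z-node (depth 1).
In Process 2, [strident] changes, so the minimal spreading node is [strident] at depth 6.
Z-node (depth 1) sits above [strident] (depth 6), making Process 1 the one with the higher spreading node.

Process 1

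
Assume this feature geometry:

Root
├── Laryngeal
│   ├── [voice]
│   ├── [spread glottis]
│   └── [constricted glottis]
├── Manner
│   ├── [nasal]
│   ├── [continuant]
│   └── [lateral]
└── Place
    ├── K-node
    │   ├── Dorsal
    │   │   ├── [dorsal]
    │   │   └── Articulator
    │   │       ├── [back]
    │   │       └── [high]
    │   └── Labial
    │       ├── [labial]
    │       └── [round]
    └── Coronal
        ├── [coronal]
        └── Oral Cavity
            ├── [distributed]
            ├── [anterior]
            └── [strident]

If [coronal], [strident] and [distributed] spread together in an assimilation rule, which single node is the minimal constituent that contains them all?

[coronal] lies under Coronal (below Place).
[strident] lies under Oral Cavity (below Place).
[distributed] lies under Oral Cavity (below Place).
These paths first converge at Coronal; no daughter of Coronal dominates all 3 features, so Coronal is the minimal constituent.

Coronal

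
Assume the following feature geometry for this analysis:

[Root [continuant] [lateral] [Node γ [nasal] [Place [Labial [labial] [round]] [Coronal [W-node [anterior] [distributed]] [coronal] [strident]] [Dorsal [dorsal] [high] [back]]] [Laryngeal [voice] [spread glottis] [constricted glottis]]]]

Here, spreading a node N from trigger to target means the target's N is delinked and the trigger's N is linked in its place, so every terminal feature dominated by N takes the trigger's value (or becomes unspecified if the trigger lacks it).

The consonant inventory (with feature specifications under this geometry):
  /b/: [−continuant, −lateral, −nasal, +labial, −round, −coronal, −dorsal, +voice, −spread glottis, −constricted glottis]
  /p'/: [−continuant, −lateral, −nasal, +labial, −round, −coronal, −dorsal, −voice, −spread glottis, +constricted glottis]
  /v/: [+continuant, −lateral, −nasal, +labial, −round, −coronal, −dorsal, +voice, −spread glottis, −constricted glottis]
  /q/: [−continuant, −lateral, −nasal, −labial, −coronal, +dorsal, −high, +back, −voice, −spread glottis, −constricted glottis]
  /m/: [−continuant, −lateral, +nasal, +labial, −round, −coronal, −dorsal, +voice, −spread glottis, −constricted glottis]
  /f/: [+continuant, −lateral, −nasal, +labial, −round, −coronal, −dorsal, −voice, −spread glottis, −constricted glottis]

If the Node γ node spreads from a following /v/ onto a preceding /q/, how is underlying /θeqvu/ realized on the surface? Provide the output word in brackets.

The Node γ node dominates the terminals [nasal], [labial], [round], [anterior], [distributed], [coronal], [strident], [dorsal], [high], [back], [voice], [spread glottis], [constricted glottis].
The target acquires /v/'s values for everything under Node γ — [−nasal], [+labial], [−round], [−coronal], [−dorsal], [+voice], [−spread glottis], [−constricted glottis] — while keeping its own [continuant], [lateral].
This feature bundle is that of [b], so /θeqvu/ surfaces as [θebvu].

[θebvu]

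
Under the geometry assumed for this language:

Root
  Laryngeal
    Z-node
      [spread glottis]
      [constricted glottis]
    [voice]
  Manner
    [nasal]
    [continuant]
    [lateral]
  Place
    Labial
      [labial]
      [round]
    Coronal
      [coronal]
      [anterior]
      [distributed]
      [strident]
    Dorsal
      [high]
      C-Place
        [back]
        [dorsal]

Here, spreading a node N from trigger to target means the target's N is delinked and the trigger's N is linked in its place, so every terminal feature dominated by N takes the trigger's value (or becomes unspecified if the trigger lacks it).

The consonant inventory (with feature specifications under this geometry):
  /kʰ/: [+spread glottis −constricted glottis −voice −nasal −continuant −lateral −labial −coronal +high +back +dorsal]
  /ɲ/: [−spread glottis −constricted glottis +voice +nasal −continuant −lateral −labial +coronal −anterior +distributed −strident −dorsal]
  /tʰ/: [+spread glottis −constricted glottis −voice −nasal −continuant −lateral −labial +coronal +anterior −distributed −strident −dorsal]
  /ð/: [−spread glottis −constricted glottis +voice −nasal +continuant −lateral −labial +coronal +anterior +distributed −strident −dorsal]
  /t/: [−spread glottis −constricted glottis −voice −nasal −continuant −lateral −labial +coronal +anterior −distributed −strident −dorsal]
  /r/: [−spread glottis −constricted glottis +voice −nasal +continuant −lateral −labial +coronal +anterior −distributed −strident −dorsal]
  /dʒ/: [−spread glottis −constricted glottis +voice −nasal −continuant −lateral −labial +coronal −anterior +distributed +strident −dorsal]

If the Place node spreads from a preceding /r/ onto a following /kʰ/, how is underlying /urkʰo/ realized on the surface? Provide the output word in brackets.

Place immediately or transitively dominates [labial], [round], [coronal], [anterior], [distributed], [strident], [high], [back], [dorsal].
Spreading Place from /r/ onto /kʰ/ replaces those values with /r/'s: [−labial], [+coronal], [+anterior], [−distributed], [−strident], [−dorsal]. Features outside Place ([spread glottis], [constricted glottis], [voice], …) stay as in /kʰ/.
This feature bundle is that of [tʰ], so /urkʰo/ surfaces as [urtʰo].

[urtʰo]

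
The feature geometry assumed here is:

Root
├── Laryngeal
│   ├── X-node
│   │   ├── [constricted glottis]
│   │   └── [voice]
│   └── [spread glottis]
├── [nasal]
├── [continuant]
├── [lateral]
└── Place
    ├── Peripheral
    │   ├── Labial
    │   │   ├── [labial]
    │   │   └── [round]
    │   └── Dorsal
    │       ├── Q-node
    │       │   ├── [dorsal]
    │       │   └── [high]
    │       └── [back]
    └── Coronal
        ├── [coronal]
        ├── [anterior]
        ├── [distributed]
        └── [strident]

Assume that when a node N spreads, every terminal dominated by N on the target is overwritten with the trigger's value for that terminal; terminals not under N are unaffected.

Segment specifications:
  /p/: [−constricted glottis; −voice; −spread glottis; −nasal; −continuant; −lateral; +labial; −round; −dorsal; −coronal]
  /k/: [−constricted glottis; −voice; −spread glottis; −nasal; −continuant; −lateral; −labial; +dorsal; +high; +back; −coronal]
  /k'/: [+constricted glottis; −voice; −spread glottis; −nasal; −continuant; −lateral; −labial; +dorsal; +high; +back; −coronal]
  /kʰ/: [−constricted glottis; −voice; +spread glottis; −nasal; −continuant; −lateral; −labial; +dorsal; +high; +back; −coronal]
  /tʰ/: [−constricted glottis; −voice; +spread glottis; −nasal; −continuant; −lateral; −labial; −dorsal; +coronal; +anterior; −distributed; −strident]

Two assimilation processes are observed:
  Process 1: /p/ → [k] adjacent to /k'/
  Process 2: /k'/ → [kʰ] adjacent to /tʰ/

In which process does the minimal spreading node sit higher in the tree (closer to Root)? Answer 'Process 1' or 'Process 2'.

Process 1 alters [labial], [round], [dorsal], [high], [back]; the lowest common ancestor is Peripheral (depth 2 from Root).
Process 2 alters [spread glottis], [constricted glottis]; the lowest common ancestor is Laryngeal (depth 1 from Root).
Laryngeal (depth 1) sits above Peripheral (depth 2), making Process 2 the one with the higher spreading node.

Process 2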